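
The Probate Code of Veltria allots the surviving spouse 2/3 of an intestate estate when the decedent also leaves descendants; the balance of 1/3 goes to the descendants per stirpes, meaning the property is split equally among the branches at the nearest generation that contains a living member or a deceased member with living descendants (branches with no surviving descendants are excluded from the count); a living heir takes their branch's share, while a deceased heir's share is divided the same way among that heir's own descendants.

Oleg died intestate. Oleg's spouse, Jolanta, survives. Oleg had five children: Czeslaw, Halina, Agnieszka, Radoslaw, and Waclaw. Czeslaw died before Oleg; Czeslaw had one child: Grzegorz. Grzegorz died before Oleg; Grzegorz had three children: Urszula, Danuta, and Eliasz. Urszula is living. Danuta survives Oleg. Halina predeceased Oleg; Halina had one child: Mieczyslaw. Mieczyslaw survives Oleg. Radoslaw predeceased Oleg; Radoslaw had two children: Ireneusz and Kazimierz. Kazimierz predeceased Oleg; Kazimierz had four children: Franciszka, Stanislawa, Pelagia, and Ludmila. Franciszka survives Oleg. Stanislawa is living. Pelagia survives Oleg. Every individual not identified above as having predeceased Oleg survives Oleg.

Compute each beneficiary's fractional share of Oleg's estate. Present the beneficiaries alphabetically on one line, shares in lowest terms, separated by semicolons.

Jolanta, as surviving spouse, takes 2/3.
The remaining 1/3 passes to Oleg's descendants per stirpes.
The 1/3 is divided into 5 equal shares of 1/15 among Czeslaw, Halina, Agnieszka, Radoslaw, Waclaw.
Czeslaw predeceased; the 1/15 allotted to Czeslaw's branch passes to Czeslaw's issue by representation.
Grzegorz's line is the sole branch at this level, so the full 1/15 passes to Grzegorz's issue by representation.
The 1/15 is divided into 3 equal shares of 1/45 among Urszula, Danuta, Eliasz.
Urszula is living and takes 1/45.
Danuta is living and takes 1/45.
Eliasz is living and takes 1/45.
Halina predeceased; the 1/15 allotted to Halina's branch passes to Halina's issue by representation.
Mieczyslaw is the sole taker at this level and receives the full 1/15.
Agnieszka is living and takes 1/15.
Radoslaw predeceased; the 1/15 allotted to Radoslaw's branch passes to Radoslaw's issue by representation.
The 1/15 is divided into 2 equal shares of 1/30 among Ireneusz, Kazimierz.
Ireneusz is living and takes 1/30.
Kazimierz predeceased; the 1/30 allotted to Kazimierz's branch passes to Kazimierz's issue by representation.
The 1/30 is divided into 4 equal shares of 1/120 among Franciszka, Stanislawa, Pelagia, Ludmila.
Franciszka is living and takes 1/120.
Stanislawa is living and takes 1/120.
Pelagia is living and takes 1/120.
Ludmila is living and takes 1/120.
Waclaw is living and takes 1/15.

Agnieszka 1/15; Danuta 1/45; Eliasz 1/45; Franciszka 1/120; Ireneusz 1/30; Jolanta 2/3; Ludmila 1/120; Mieczyslaw 1/15; Pelagia 1/120; Stanislawa 1/120; Urszula 1/45; Waclaw 1/15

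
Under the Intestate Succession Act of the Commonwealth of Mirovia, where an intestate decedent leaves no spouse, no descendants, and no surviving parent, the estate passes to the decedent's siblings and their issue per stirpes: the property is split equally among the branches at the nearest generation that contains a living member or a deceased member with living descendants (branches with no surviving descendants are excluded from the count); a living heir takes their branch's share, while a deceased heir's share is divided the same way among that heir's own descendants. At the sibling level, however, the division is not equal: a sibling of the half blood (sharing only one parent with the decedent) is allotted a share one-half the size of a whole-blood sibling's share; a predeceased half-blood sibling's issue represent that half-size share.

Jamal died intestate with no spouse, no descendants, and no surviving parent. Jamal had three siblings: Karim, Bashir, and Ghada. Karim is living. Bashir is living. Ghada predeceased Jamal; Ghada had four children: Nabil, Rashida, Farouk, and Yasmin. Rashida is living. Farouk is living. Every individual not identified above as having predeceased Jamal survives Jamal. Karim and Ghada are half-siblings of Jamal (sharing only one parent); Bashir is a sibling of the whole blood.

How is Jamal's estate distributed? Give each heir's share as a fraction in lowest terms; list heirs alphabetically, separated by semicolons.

No spouse, descendants, or parent survives, so the estate passes to Jamal's siblings per stirpes.
Half-blood siblings count for one-half the weight of whole-blood siblings at the initial division.
Dividing 1 in proportion to weights (total weight 2): Karim (weight 1/2) → 1/4; Bashir (weight 1) → 1/2; Ghada (weight 1/2) → 1/4.
Karim is living and takes 1/4.
Bashir is living and takes 1/2.
Ghada predeceased; the 1/4 allotted to Ghada's branch passes to Ghada's issue by representation.
The 1/4 is divided into 4 equal shares of 1/16 among Nabil, Rashida, Farouk, Yasmin.
Nabil is living and takes 1/16.
Rashida is living and takes 1/16.
Farouk is living and takes 1/16.
Yasmin is living and takes 1/16.

Bashir 1/2; Farouk 1/16; Karim 1/4; Nabil 1/16; Rashida 1/16; Yasmin 1/16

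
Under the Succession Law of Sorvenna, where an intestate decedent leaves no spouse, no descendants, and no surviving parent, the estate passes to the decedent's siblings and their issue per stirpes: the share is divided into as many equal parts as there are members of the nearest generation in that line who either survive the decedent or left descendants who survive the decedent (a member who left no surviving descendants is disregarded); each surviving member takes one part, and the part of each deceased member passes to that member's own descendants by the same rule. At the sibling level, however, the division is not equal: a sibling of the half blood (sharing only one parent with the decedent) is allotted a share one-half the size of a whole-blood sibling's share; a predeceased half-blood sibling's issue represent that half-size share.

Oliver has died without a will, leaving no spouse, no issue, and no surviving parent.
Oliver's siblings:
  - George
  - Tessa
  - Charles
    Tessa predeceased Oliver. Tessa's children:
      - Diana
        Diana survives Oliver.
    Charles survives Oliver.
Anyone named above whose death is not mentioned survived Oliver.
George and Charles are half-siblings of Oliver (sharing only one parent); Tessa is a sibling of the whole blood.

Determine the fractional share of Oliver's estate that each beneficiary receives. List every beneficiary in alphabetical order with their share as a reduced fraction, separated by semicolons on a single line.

No spouse, descendants, or parent survives, so the estate passes to Oliver's siblings per stirpes.
Half-blood siblings count for one-half the weight of whole-blood siblings at the initial division.
Dividing 1 in proportion to weights (total weight 2): George (weight 1/2) → 1/4; Tessa (weight 1) → 1/2; Charles (weight 1/2) → 1/4.
George is living and takes 1/4.
Tessa predeceased; the 1/2 allotted to Tessa's branch passes to Tessa's issue by representation.
Diana is the sole taker at this level and receives the full 1/2.
Charles is living and takes 1/4.

Charles 1/4; Diana 1/2; George 1/4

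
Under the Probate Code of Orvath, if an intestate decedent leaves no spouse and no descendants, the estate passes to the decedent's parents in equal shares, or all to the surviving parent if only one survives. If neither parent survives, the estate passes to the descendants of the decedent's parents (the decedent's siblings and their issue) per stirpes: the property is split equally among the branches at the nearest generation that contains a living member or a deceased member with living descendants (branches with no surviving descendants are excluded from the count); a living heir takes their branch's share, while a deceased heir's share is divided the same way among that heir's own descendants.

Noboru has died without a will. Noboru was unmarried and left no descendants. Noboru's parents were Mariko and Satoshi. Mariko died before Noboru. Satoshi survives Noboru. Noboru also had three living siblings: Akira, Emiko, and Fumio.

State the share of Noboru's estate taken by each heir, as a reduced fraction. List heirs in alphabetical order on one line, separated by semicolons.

Satoshi 1

Only one parent, Satoshi, survives, so Satoshi takes the entire estate. The siblings take nothing because a surviving parent has priority.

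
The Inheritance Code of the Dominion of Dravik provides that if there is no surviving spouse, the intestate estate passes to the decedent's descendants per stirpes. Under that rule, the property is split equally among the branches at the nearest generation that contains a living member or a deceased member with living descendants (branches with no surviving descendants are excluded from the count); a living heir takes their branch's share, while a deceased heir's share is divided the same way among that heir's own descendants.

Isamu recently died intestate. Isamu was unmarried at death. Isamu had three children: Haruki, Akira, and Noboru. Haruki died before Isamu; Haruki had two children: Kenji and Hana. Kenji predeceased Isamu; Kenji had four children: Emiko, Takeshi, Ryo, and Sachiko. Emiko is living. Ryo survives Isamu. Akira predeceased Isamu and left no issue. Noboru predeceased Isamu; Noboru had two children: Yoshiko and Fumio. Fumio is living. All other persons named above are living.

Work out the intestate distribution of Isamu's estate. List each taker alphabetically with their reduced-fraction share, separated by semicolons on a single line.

Emiko 1/16; Fumio 1/4; Hana 1/4; Ryo 1/16; Sachiko 1/16; Takeshi 1/16; Yoshiko 1/4

There is no surviving spouse, so the entire estate passes to Isamu's descendants per stirpes.
Akira left no surviving issue, so that branch lapses and is disregarded.
The estate is divided into 2 equal shares of 1/2 among Haruki, Noboru.
Haruki predeceased; the 1/2 allotted to Haruki's branch passes to Haruki's issue by representation.
The 1/2 is divided into 2 equal shares of 1/4 among Kenji, Hana.
Kenji predeceased; the 1/4 allotted to Kenji's branch passes to Kenji's issue by representation.
The 1/4 is divided into 4 equal shares of 1/16 among Emiko, Takeshi, Ryo, Sachiko.
Emiko is living and takes 1/16.
Takeshi is living and takes 1/16.
Ryo is living and takes 1/16.
Sachiko is living and takes 1/16.
Hana is living and takes 1/4.
Noboru predeceased; the 1/2 allotted to Noboru's branch passes to Noboru's issue by representation.
The 1/2 is divided into 2 equal shares of 1/4 among Yoshiko, Fumio.
Yoshiko is living and takes 1/4.
Fumio is living and takes 1/4.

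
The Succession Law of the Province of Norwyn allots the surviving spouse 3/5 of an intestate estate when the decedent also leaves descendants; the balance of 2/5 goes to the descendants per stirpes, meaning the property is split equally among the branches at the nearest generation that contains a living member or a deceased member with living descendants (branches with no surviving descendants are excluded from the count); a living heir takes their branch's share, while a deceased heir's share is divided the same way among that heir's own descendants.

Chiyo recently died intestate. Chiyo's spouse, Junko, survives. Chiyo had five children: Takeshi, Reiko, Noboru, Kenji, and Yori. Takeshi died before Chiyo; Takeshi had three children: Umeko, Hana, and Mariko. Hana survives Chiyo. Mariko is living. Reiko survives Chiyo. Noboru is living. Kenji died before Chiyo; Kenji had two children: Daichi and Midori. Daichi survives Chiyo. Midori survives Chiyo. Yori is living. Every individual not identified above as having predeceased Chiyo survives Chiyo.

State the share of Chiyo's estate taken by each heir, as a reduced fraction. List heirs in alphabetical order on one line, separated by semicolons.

Daichi 1/25; Hana 2/75; Junko 3/5; Mariko 2/75; Midori 1/25; Noboru 2/25; Reiko 2/25; Umeko 2/75; Yori 2/25

Junko, as surviving spouse, takes 3/5.
The remaining 2/5 passes to Chiyo's descendants per stirpes.
The 2/5 is divided into 5 equal shares of 2/25 among Takeshi, Reiko, Noboru, Kenji, Yori.
Takeshi predeceased; the 2/25 allotted to Takeshi's branch passes to Takeshi's issue by representation.
The 2/25 is divided into 3 equal shares of 2/75 among Umeko, Hana, Mariko.
Umeko is living and takes 2/75.
Hana is living and takes 2/75.
Mariko is living and takes 2/75.
Reiko is living and takes 2/25.
Noboru is living and takes 2/25.
Kenji predeceased; the 2/25 allotted to Kenji's branch passes to Kenji's issue by representation.
The 2/25 is divided into 2 equal shares of 1/25 among Daichi, Midori.
Daichi is living and takes 1/25.
Midori is living and takes 1/25.
Yori is living and takes 2/25.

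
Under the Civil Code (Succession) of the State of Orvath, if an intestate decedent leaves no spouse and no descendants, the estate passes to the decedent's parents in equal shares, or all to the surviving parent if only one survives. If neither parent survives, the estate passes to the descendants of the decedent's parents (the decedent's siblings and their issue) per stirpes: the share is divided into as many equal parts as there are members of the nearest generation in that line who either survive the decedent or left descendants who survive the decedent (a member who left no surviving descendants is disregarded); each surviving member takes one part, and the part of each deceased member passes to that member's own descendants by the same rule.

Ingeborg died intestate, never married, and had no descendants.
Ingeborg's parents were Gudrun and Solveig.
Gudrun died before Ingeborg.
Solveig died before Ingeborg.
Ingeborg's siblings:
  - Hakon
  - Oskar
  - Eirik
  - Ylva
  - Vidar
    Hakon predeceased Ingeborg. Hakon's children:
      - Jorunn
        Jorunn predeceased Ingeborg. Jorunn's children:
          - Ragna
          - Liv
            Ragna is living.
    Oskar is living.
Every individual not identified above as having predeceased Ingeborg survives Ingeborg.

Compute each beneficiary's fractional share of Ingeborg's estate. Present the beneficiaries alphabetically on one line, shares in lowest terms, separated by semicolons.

Eirik 1/5; Liv 1/10; Oskar 1/5; Ragna 1/10; Vidar 1/5; Ylva 1/5

Neither parent survives and there are no descendants, so the estate passes to Ingeborg's siblings and their issue per stirpes.
The estate is divided into 5 equal shares of 1/5 among Hakon, Oskar, Eirik, Ylva, Vidar.
Hakon predeceased; the 1/5 allotted to Hakon's branch passes to Hakon's issue by representation.
Jorunn's line is the sole branch at this level, so the full 1/5 passes to Jorunn's issue by representation.
The 1/5 is divided into 2 equal shares of 1/10 among Ragna, Liv.
Ragna is living and takes 1/10.
Liv is living and takes 1/10.
Oskar is living and takes 1/5.
Eirik is living and takes 1/5.
Ylva is living and takes 1/5.
Vidar is living and takes 1/5.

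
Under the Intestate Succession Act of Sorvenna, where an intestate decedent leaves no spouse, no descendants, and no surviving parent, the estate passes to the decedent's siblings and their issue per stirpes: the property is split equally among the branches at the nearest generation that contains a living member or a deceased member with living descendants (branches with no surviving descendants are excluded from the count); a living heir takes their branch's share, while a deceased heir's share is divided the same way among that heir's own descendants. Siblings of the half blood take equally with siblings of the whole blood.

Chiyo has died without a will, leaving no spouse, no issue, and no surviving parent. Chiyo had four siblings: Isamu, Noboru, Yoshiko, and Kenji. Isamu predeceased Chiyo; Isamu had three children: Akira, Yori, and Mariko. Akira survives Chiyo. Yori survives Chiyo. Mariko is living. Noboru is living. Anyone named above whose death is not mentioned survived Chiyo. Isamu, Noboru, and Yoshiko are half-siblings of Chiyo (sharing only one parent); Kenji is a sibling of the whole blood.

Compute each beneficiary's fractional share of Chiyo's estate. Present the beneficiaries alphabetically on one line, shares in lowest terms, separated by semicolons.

No spouse, descendants, or parent survives, so the estate passes to Chiyo's siblings per stirpes.
Half-blood and whole-blood siblings take equally under the stated rule.
The estate is divided into 4 equal shares of 1/4 among Isamu, Noboru, Yoshiko, Kenji.
Isamu predeceased; the 1/4 allotted to Isamu's branch passes to Isamu's issue by representation.
The 1/4 is divided into 3 equal shares of 1/12 among Akira, Yori, Mariko.
Akira is living and takes 1/12.
Yori is living and takes 1/12.
Mariko is living and takes 1/12.
Noboru is living and takes 1/4.
Yoshiko is living and takes 1/4.
Kenji is living and takes 1/4.

Akira 1/12; Kenji 1/4; Mariko 1/12; Noboru 1/4; Yori 1/12; Yoshiko 1/4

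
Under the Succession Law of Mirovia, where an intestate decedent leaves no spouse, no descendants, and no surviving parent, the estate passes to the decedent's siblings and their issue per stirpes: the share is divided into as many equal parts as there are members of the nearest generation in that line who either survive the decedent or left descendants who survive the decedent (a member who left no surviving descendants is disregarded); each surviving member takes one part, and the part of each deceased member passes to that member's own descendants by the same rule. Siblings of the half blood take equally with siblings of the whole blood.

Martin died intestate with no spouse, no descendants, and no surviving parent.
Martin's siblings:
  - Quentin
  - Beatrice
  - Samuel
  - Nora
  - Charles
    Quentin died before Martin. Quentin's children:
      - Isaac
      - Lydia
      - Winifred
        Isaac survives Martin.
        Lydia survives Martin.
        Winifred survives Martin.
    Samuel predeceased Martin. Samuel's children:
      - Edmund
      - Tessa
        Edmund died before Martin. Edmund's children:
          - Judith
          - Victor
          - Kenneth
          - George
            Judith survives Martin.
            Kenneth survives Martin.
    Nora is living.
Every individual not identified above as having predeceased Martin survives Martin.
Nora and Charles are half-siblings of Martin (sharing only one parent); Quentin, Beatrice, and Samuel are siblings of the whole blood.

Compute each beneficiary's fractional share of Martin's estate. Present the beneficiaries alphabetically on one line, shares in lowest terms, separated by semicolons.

No spouse, descendants, or parent survives, so the estate passes to Martin's siblings per stirpes.
Half-blood and whole-blood siblings take equally under the stated rule.
The estate is divided into 5 equal shares of 1/5 among Quentin, Beatrice, Samuel, Nora, Charles.
Quentin predeceased; the 1/5 allotted to Quentin's branch passes to Quentin's issue by representation.
The 1/5 is divided into 3 equal shares of 1/15 among Isaac, Lydia, Winifred.
Isaac is living and takes 1/15.
Lydia is living and takes 1/15.
Winifred is living and takes 1/15.
Beatrice is living and takes 1/5.
Samuel predeceased; the 1/5 allotted to Samuel's branch passes to Samuel's issue by representation.
The 1/5 is divided into 2 equal shares of 1/10 among Edmund, Tessa.
Edmund predeceased; the 1/10 allotted to Edmund's branch passes to Edmund's issue by representation.
The 1/10 is divided into 4 equal shares of 1/40 among Judith, Victor, Kenneth, George.
Judith is living and takes 1/40.
Victor is living and takes 1/40.
Kenneth is living and takes 1/40.
George is living and takes 1/40.
Tessa is living and takes 1/10.
Nora is living and takes 1/5.
Charles is living and takes 1/5.

Beatrice 1/5; Charles 1/5; George 1/40; Isaac 1/15; Judith 1/40; Kenneth 1/40; Lydia 1/15; Nora 1/5; Tessa 1/10; Victor 1/40; Winifred 1/15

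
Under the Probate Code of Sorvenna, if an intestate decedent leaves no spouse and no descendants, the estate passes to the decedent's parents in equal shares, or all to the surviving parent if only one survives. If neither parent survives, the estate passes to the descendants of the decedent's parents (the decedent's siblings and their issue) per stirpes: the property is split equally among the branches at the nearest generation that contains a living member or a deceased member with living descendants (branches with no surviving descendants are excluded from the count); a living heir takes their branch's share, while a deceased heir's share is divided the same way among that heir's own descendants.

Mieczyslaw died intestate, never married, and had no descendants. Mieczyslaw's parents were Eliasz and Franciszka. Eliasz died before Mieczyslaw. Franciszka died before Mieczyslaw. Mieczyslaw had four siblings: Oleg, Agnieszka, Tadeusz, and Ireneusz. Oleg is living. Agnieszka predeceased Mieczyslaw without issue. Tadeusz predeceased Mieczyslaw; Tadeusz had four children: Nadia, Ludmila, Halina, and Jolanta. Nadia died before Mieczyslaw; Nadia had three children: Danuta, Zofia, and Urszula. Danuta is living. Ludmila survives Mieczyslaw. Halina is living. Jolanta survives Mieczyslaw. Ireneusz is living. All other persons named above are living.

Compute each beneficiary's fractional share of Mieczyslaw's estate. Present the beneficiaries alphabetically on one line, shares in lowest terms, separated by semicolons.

Danuta 1/36; Halina 1/12; Ireneusz 1/3; Jolanta 1/12; Ludmila 1/12; Oleg 1/3; Urszula 1/36; Zofia 1/36

Neither parent survives and there are no descendants, so the estate passes to Mieczyslaw's siblings and their issue per stirpes.
Agnieszka left no surviving issue, so that branch lapses and is disregarded.
The estate is divided into 3 equal shares of 1/3 among Oleg, Tadeusz, Ireneusz.
Oleg is living and takes 1/3.
Tadeusz predeceased; the 1/3 allotted to Tadeusz's branch passes to Tadeusz's issue by representation.
The 1/3 is divided into 4 equal shares of 1/12 among Nadia, Ludmila, Halina, Jolanta.
Nadia predeceased; the 1/12 allotted to Nadia's branch passes to Nadia's issue by representation.
The 1/12 is divided into 3 equal shares of 1/36 among Danuta, Zofia, Urszula.
Danuta is living and takes 1/36.
Zofia is living and takes 1/36.
Urszula is living and takes 1/36.
Ludmila is living and takes 1/12.
Halina is living and takes 1/12.
Jolanta is living and takes 1/12.
Ireneusz is living and takes 1/3.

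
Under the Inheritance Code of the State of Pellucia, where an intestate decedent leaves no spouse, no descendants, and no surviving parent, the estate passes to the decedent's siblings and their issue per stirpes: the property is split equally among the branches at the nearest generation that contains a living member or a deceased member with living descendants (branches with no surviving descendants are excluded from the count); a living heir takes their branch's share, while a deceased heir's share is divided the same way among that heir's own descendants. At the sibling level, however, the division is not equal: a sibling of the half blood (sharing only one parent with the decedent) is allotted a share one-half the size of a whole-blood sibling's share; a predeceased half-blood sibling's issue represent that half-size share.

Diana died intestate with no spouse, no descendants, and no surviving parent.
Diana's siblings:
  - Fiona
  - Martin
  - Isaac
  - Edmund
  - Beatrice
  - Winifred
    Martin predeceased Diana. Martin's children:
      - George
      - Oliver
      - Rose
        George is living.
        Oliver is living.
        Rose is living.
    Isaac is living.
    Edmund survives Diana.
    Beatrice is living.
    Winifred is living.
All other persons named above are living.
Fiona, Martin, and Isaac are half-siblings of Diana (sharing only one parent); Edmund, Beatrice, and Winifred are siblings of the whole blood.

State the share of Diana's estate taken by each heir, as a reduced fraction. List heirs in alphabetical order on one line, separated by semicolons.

No spouse, descendants, or parent survives, so the estate passes to Diana's siblings per stirpes.
Half-blood siblings count for one-half the weight of whole-blood siblings at the initial division.
Dividing 1 in proportion to weights (total weight 9/2): Fiona (weight 1/2) → 1/9; Martin (weight 1/2) → 1/9; Isaac (weight 1/2) → 1/9; Edmund (weight 1) → 2/9; Beatrice (weight 1) → 2/9; Winifred (weight 1) → 2/9.
Fiona is living and takes 1/9.
Martin predeceased; the 1/9 allotted to Martin's branch passes to Martin's issue by representation.
The 1/9 is divided into 3 equal shares of 1/27 among George, Oliver, Rose.
George is living and takes 1/27.
Oliver is living and takes 1/27.
Rose is living and takes 1/27.
Isaac is living and takes 1/9.
Edmund is living and takes 2/9.
Beatrice is living and takes 2/9.
Winifred is living and takes 2/9.

Beatrice 2/9; Edmund 2/9; Fiona 1/9; George 1/27; Isaac 1/9; Oliver 1/27; Rose 1/27; Winifred 2/9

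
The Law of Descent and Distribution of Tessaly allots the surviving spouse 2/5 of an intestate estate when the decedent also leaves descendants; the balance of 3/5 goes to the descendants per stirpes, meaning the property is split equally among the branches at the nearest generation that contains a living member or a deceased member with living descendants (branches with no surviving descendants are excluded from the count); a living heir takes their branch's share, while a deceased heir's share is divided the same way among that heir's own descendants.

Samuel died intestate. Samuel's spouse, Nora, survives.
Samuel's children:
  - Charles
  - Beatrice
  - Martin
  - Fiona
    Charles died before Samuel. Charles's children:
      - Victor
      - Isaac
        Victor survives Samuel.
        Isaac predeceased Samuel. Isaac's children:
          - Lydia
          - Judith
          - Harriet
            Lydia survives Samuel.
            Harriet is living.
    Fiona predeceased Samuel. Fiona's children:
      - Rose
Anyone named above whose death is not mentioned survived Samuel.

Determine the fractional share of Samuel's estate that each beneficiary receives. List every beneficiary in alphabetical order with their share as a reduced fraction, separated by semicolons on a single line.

Nora, as surviving spouse, takes 2/5.
The remaining 3/5 passes to Samuel's descendants per stirpes.
The 3/5 is divided into 4 equal shares of 3/20 among Charles, Beatrice, Martin, Fiona.
Charles predeceased; the 3/20 allotted to Charles's branch passes to Charles's issue by representation.
The 3/20 is divided into 2 equal shares of 3/40 among Victor, Isaac.
Victor is living and takes 3/40.
Isaac predeceased; the 3/40 allotted to Isaac's branch passes to Isaac's issue by representation.
The 3/40 is divided into 3 equal shares of 1/40 among Lydia, Judith, Harriet.
Lydia is living and takes 1/40.
Judith is living and takes 1/40.
Harriet is living and takes 1/40.
Beatrice is living and takes 3/20.
Martin is living and takes 3/20.
Fiona predeceased; the 3/20 allotted to Fiona's branch passes to Fiona's issue by representation.
Rose is the sole taker at this level and receives the full 3/20.

Beatrice 3/20; Harriet 1/40; Judith 1/40; Lydia 1/40; Martin 3/20; Nora 2/5; Rose 3/20; Victor 3/40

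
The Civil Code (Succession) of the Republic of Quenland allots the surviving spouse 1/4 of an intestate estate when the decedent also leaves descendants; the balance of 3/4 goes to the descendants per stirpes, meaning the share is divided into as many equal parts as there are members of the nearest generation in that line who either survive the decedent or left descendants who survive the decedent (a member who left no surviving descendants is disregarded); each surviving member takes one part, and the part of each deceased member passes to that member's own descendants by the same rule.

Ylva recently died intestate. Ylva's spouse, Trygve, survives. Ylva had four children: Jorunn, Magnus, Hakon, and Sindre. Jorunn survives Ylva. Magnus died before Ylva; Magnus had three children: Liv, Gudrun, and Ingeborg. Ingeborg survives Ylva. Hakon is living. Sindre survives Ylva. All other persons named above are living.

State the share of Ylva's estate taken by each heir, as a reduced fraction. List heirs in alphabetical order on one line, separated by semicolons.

Gudrun 1/16; Hakon 3/16; Ingeborg 1/16; Jorunn 3/16; Liv 1/16; Sindre 3/16; Trygve 1/4

Trygve, as surviving spouse, takes 1/4.
The remaining 3/4 passes to Ylva's descendants per stirpes.
The 3/4 is divided into 4 equal shares of 3/16 among Jorunn, Magnus, Hakon, Sindre.
Jorunn is living and takes 3/16.
Magnus predeceased; the 3/16 allotted to Magnus's branch passes to Magnus's issue by representation.
The 3/16 is divided into 3 equal shares of 1/16 among Liv, Gudrun, Ingeborg.
Liv is living and takes 1/16.
Gudrun is living and takes 1/16.
Ingeborg is living and takes 1/16.
Hakon is living and takes 3/16.
Sindre is living and takes 3/16.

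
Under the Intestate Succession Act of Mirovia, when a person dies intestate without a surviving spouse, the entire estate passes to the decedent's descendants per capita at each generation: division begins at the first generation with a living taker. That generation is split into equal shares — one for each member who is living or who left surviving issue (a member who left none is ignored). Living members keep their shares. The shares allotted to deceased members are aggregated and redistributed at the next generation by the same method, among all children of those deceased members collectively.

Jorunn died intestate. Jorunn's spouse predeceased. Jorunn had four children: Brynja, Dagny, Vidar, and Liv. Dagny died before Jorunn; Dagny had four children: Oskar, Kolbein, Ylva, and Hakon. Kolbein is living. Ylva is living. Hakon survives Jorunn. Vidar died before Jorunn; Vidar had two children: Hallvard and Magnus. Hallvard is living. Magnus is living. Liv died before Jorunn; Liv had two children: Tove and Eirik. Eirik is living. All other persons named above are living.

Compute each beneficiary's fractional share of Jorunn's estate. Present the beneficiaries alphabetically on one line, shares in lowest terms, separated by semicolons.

There is no surviving spouse, so the entire estate passes to Jorunn's descendants per capita at each generation.
At generation 1 (Brynja, Dagny, Vidar, Liv) there are 4 shares of (1)/4 = 1/4 each.
Living: Brynja — each takes 1/4.
Deceased: Dagny, Vidar, and Liv. Their combined 3/4 is pooled and carried to generation 2.
At generation 2 (Oskar, Kolbein, Ylva, Hakon, Hallvard, Magnus, Tove, Eirik) there are 8 shares of (3/4)/8 = 3/32 each.
Living: Oskar, Kolbein, Ylva, Hakon, Hallvard, Magnus, Tove, and Eirik — each takes 3/32.

Brynja 1/4; Eirik 3/32; Hakon 3/32; Hallvard 3/32; Kolbein 3/32; Magnus 3/32; Oskar 3/32; Tove 3/32; Ylva 3/32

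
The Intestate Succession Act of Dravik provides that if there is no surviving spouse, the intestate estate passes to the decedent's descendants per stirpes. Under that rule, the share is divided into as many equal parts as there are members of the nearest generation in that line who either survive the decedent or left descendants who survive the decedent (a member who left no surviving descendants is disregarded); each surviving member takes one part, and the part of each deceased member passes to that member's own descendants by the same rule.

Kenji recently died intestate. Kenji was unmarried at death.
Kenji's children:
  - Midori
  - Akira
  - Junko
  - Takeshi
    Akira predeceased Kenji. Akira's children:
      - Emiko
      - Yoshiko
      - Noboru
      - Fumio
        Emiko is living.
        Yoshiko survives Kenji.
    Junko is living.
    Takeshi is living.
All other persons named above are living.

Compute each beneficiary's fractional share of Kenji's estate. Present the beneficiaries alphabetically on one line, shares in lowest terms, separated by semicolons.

There is no surviving spouse, so the entire estate passes to Kenji's descendants per stirpes.
The estate is divided into 4 equal shares of 1/4 among Midori, Akira, Junko, Takeshi.
Midori is living and takes 1/4.
Akira predeceased; the 1/4 allotted to Akira's branch passes to Akira's issue by representation.
The 1/4 is divided into 4 equal shares of 1/16 among Emiko, Yoshiko, Noboru, Fumio.
Emiko is living and takes 1/16.
Yoshiko is living and takes 1/16.
Noboru is living and takes 1/16.
Fumio is living and takes 1/16.
Junko is living and takes 1/4.
Takeshi is living and takes 1/4.

Emiko 1/16; Fumio 1/16; Junko 1/4; Midori 1/4; Noboru 1/16; Takeshi 1/4; Yoshiko 1/16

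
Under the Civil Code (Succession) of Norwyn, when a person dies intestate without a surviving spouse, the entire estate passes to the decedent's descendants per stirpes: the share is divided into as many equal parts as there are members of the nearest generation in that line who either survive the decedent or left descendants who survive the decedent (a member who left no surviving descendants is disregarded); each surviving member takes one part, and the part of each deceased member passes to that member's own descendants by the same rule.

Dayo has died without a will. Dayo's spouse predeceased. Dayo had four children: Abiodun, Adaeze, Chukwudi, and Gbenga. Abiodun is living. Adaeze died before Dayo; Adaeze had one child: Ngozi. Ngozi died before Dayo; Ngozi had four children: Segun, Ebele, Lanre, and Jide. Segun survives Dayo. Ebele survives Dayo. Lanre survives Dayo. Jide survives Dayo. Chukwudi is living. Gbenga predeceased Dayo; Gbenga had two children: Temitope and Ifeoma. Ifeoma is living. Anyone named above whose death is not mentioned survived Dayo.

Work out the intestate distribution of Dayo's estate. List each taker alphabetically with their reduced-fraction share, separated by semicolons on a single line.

There is no surviving spouse, so the entire estate passes to Dayo's descendants per stirpes.
The estate is divided into 4 equal shares of 1/4 among Abiodun, Adaeze, Chukwudi, Gbenga.
Abiodun is living and takes 1/4.
Adaeze predeceased; the 1/4 allotted to Adaeze's branch passes to Adaeze's issue by representation.
Ngozi's line is the sole branch at this level, so the full 1/4 passes to Ngozi's issue by representation.
The 1/4 is divided into 4 equal shares of 1/16 among Segun, Ebele, Lanre, Jide.
Segun is living and takes 1/16.
Ebele is living and takes 1/16.
Lanre is living and takes 1/16.
Jide is living and takes 1/16.
Chukwudi is living and takes 1/4.
Gbenga predeceased; the 1/4 allotted to Gbenga's branch passes to Gbenga's issue by representation.
The 1/4 is divided into 2 equal shares of 1/8 among Temitope, Ifeoma.
Temitope is living and takes 1/8.
Ifeoma is living and takes 1/8.

Abiodun 1/4; Chukwudi 1/4; Ebele 1/16; Ifeoma 1/8; Jide 1/16; Lanre 1/16; Segun 1/16; Temitope 1/8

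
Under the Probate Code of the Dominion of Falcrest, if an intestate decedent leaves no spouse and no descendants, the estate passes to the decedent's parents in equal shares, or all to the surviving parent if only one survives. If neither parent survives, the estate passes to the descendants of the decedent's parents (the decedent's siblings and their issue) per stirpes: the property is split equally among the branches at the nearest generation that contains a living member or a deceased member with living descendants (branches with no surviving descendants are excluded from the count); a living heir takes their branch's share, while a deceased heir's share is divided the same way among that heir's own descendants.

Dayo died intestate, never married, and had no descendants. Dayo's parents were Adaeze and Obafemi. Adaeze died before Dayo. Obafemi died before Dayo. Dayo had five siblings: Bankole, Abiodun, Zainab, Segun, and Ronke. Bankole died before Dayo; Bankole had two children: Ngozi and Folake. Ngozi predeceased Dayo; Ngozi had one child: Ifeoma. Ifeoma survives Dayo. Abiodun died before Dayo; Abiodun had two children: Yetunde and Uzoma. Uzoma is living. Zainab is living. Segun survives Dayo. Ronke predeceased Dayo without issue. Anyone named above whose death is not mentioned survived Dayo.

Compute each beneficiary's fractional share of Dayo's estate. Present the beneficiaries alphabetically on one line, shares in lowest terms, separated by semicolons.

Folake 1/8; Ifeoma 1/8; Segun 1/4; Uzoma 1/8; Yetunde 1/8; Zainab 1/4

Neither parent survives and there are no descendants, so the estate passes to Dayo's siblings and their issue per stirpes.
Ronke left no surviving issue, so that branch lapses and is disregarded.
The estate is divided into 4 equal shares of 1/4 among Bankole, Abiodun, Zainab, Segun.
Bankole predeceased; the 1/4 allotted to Bankole's branch passes to Bankole's issue by representation.
The 1/4 is divided into 2 equal shares of 1/8 among Ngozi, Folake.
Ngozi predeceased; the 1/8 allotted to Ngozi's branch passes to Ngozi's issue by representation.
Ifeoma is the sole taker at this level and receives the full 1/8.
Folake is living and takes 1/8.
Abiodun predeceased; the 1/4 allotted to Abiodun's branch passes to Abiodun's issue by representation.
The 1/4 is divided into 2 equal shares of 1/8 among Yetunde, Uzoma.
Yetunde is living and takes 1/8.
Uzoma is living and takes 1/8.
Zainab is living and takes 1/4.
Segun is living and takes 1/4.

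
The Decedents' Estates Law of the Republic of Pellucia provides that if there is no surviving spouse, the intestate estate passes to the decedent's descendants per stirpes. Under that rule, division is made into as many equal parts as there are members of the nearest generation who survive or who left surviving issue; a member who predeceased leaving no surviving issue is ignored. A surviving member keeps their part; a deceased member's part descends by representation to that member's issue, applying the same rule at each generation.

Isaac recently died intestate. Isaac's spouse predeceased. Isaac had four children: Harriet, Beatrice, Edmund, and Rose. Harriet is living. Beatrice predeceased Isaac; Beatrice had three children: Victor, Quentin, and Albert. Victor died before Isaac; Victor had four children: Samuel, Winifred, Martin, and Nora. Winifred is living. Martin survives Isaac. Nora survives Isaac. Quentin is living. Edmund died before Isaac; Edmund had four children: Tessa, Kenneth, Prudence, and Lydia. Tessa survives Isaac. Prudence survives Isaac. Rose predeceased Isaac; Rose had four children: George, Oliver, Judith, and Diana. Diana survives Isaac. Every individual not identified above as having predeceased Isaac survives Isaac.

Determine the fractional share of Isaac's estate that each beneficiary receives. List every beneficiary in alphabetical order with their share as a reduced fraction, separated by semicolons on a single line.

Albert 1/12; Diana 1/16; George 1/16; Harriet 1/4; Judith 1/16; Kenneth 1/16; Lydia 1/16; Martin 1/48; Nora 1/48; Oliver 1/16; Prudence 1/16; Quentin 1/12; Samuel 1/48; Tessa 1/16; Winifred 1/48

There is no surviving spouse, so the entire estate passes to Isaac's descendants per stirpes.
The estate is divided into 4 equal shares of 1/4 among Harriet, Beatrice, Edmund, Rose.
Harriet is living and takes 1/4.
Beatrice predeceased; the 1/4 allotted to Beatrice's branch passes to Beatrice's issue by representation.
The 1/4 is divided into 3 equal shares of 1/12 among Victor, Quentin, Albert.
Victor predeceased; the 1/12 allotted to Victor's branch passes to Victor's issue by representation.
The 1/12 is divided into 4 equal shares of 1/48 among Samuel, Winifred, Martin, Nora.
Samuel is living and takes 1/48.
Winifred is living and takes 1/48.
Martin is living and takes 1/48.
Nora is living and takes 1/48.
Quentin is living and takes 1/12.
Albert is living and takes 1/12.
Edmund predeceased; the 1/4 allotted to Edmund's branch passes to Edmund's issue by representation.
The 1/4 is divided into 4 equal shares of 1/16 among Tessa, Kenneth, Prudence, Lydia.
Tessa is living and takes 1/16.
Kenneth is living and takes 1/16.
Prudence is living and takes 1/16.
Lydia is living and takes 1/16.
Rose predeceased; the 1/4 allotted to Rose's branch passes to Rose's issue by representation.
The 1/4 is divided into 4 equal shares of 1/16 among George, Oliver, Judith, Diana.
George is living and takes 1/16.
Oliver is living and takes 1/16.
Judith is living and takes 1/16.
Diana is living and takes 1/16.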